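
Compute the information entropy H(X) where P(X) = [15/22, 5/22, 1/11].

H(X) = -Σ p(x) log₂ p(x)
  -15/22 × log₂(15/22) = 0.3767
  -5/22 × log₂(5/22) = 0.4858
  -1/11 × log₂(1/11) = 0.3145
H(X) = 1.1770 bits


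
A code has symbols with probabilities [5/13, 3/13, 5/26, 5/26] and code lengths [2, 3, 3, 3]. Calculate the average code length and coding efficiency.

Average length L = Σ p_i × l_i = 2.6154 bits
Entropy H = 1.9332 bits
Efficiency η = H/L × 100% = 73.92%


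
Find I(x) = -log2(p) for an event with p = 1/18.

Information content I(x) = -log₂(p(x))
I = -log₂(1/18) = -log₂(0.0556)
I = 4.1699 bits


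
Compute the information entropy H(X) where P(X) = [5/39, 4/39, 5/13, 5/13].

H(X) = -Σ p(x) log₂ p(x)
  -5/39 × log₂(5/39) = 0.3799
  -4/39 × log₂(4/39) = 0.3370
  -5/13 × log₂(5/13) = 0.5302
  -5/13 × log₂(5/13) = 0.5302
H(X) = 1.7773 bits


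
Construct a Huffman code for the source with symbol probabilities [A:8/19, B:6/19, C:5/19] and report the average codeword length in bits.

Huffman tree construction:
Combine smallest probabilities repeatedly
Resulting codes:
  A: 0 (length 1)
  B: 11 (length 2)
  C: 10 (length 2)
Average length = Σ p(s) × length(s) = 1.5789 bits


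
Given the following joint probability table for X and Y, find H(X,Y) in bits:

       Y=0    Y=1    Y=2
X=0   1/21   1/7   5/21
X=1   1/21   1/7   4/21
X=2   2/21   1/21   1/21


H(X,Y) = -Σ p(x,y) log₂ p(x,y)
  p(0,0)=1/21: -0.0476 × log₂(0.0476) = 0.2092
  p(0,1)=1/7: -0.1429 × log₂(0.1429) = 0.4011
  p(0,2)=5/21: -0.2381 × log₂(0.2381) = 0.4929
  p(1,0)=1/21: -0.0476 × log₂(0.0476) = 0.2092
  p(1,1)=1/7: -0.1429 × log₂(0.1429) = 0.4011
  p(1,2)=4/21: -0.1905 × log₂(0.1905) = 0.4557
  p(2,0)=2/21: -0.0952 × log₂(0.0952) = 0.3231
  p(2,1)=1/21: -0.0476 × log₂(0.0476) = 0.2092
  p(2,2)=1/21: -0.0476 × log₂(0.0476) = 0.2092
H(X,Y) = 2.9104 bits


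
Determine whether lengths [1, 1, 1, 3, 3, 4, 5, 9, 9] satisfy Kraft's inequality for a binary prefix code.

Kraft inequality: Σ 2^(-l_i) ≤ 1 for prefix-free code
Calculating: 2^(-1) + 2^(-1) + 2^(-1) + 2^(-3) + 2^(-3) + 2^(-4) + 2^(-5) + 2^(-9) + 2^(-9)
= 0.5 + 0.5 + 0.5 + 0.125 + 0.125 + 0.0625 + 0.03125 + 0.001953125 + 0.001953125
= 1.8477
Since 1.8477 > 1, prefix-free code does not exist


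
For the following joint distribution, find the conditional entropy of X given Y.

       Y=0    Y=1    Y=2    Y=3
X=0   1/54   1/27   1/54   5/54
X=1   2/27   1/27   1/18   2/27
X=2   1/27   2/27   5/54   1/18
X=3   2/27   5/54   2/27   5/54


H(X|Y) = Σ_y p(y) H(X|Y=y)
  p(Y=0) = 11/54, H(X|Y=0) = 1.8231
  p(Y=1) = 13/54, H(X|Y=1) = 1.8843
  p(Y=2) = 13/54, H(X|Y=2) = 1.8262
  p(Y=3) = 17/54, H(X|Y=3) = 1.9713
H(X|Y) = 0.2037×1.8231 + 0.2407×1.8843 + 0.2407×1.8262 + 0.3148×1.9713 = 1.8853 bits


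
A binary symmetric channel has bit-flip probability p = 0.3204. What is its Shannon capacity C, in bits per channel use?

For BSC with error probability p:
C = 1 - H(p) where H(p) is binary entropy
H(0.3204) = -0.3204 × log₂(0.3204) - 0.6796 × log₂(0.6796)
H(p) = 0.9048
C = 1 - 0.9048 = 0.0952 bits/use


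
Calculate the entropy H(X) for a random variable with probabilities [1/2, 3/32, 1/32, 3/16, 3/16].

H(X) = -Σ p(x) log₂ p(x)
  -1/2 × log₂(1/2) = 0.5000
  -3/32 × log₂(3/32) = 0.3202
  -1/32 × log₂(1/32) = 0.1562
  -3/16 × log₂(3/16) = 0.4528
  -3/16 × log₂(3/16) = 0.4528
H(X) = 1.8820 bits


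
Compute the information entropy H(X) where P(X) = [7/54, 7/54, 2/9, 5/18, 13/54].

H(X) = -Σ p(x) log₂ p(x)
  -7/54 × log₂(7/54) = 0.3821
  -7/54 × log₂(7/54) = 0.3821
  -2/9 × log₂(2/9) = 0.4822
  -5/18 × log₂(5/18) = 0.5133
  -13/54 × log₂(13/54) = 0.4946
H(X) = 2.2543 bits


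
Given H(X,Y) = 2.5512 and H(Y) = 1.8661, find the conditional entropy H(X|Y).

Chain rule: H(X,Y) = H(X|Y) + H(Y)
H(X|Y) = H(X,Y) - H(Y) = 2.5512 - 1.8661 = 0.6851 bits


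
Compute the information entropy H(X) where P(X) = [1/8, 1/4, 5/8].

H(X) = -Σ p(x) log₂ p(x)
  -1/8 × log₂(1/8) = 0.3750
  -1/4 × log₂(1/4) = 0.5000
  -5/8 × log₂(5/8) = 0.4238
H(X) = 1.2988 bits


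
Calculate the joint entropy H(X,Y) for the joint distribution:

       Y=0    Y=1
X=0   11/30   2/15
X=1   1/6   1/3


H(X,Y) = -Σ p(x,y) log₂ p(x,y)
  p(0,0)=11/30: -0.3667 × log₂(0.3667) = 0.5307
  p(0,1)=2/15: -0.1333 × log₂(0.1333) = 0.3876
  p(1,0)=1/6: -0.1667 × log₂(0.1667) = 0.4308
  p(1,1)=1/3: -0.3333 × log₂(0.3333) = 0.5283
H(X,Y) = 1.8775 bits


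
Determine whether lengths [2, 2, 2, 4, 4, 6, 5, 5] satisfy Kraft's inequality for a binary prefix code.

Kraft inequality: Σ 2^(-l_i) ≤ 1 for prefix-free code
Calculating: 2^(-2) + 2^(-2) + 2^(-2) + 2^(-4) + 2^(-4) + 2^(-6) + 2^(-5) + 2^(-5)
= 0.25 + 0.25 + 0.25 + 0.0625 + 0.0625 + 0.015625 + 0.03125 + 0.03125
= 0.9531
Since 0.9531 ≤ 1, prefix-free code exists


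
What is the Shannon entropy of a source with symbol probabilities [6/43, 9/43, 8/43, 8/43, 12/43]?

H(X) = -Σ p(x) log₂ p(x)
  -6/43 × log₂(6/43) = 0.3965
  -9/43 × log₂(9/43) = 0.4723
  -8/43 × log₂(8/43) = 0.4514
  -8/43 × log₂(8/43) = 0.4514
  -12/43 × log₂(12/43) = 0.5139
H(X) = 2.2854 bits


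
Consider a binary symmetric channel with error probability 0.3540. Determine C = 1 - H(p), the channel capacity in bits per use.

For BSC with error probability p:
C = 1 - H(p) where H(p) is binary entropy
H(0.3540) = -0.3540 × log₂(0.3540) - 0.6460 × log₂(0.6460)
H(p) = 0.9376
C = 1 - 0.9376 = 0.0624 bits/use


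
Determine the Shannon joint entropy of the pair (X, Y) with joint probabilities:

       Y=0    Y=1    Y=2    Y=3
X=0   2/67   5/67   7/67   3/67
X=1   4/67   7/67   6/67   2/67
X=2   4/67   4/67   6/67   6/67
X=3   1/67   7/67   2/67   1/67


H(X,Y) = -Σ p(x,y) log₂ p(x,y)
  p(0,0)=2/67: -0.0299 × log₂(0.0299) = 0.1512
  p(0,1)=5/67: -0.0746 × log₂(0.0746) = 0.2794
  p(0,2)=7/67: -0.1045 × log₂(0.1045) = 0.3405
  p(0,3)=3/67: -0.0448 × log₂(0.0448) = 0.2006
  p(1,0)=4/67: -0.0597 × log₂(0.0597) = 0.2428
  p(1,1)=7/67: -0.1045 × log₂(0.1045) = 0.3405
  p(1,2)=6/67: -0.0896 × log₂(0.0896) = 0.3117
  p(1,3)=2/67: -0.0299 × log₂(0.0299) = 0.1512
  p(2,0)=4/67: -0.0597 × log₂(0.0597) = 0.2428
  p(2,1)=4/67: -0.0597 × log₂(0.0597) = 0.2428
  p(2,2)=6/67: -0.0896 × log₂(0.0896) = 0.3117
  p(2,3)=6/67: -0.0896 × log₂(0.0896) = 0.3117
  p(3,0)=1/67: -0.0149 × log₂(0.0149) = 0.0905
  p(3,1)=7/67: -0.1045 × log₂(0.1045) = 0.3405
  p(3,2)=2/67: -0.0299 × log₂(0.0299) = 0.1512
  p(3,3)=1/67: -0.0149 × log₂(0.0149) = 0.0905
H(X,Y) = 3.7997 bits


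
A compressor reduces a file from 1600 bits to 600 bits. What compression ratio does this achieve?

Compression ratio = Original / Compressed
= 1600 / 600 = 2.67:1


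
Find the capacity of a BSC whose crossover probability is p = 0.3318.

For BSC with error probability p:
C = 1 - H(p) where H(p) is binary entropy
H(0.3318) = -0.3318 × log₂(0.3318) - 0.6682 × log₂(0.6682)
H(p) = 0.9168
C = 1 - 0.9168 = 0.0832 bits/use


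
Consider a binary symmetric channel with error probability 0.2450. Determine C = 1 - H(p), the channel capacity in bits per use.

For BSC with error probability p:
C = 1 - H(p) where H(p) is binary entropy
H(0.2450) = -0.2450 × log₂(0.2450) - 0.7550 × log₂(0.7550)
H(p) = 0.8033
C = 1 - 0.8033 = 0.1967 bits/use


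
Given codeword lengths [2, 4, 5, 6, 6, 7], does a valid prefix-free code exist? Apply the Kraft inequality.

Kraft inequality: Σ 2^(-l_i) ≤ 1 for prefix-free code
Calculating: 2^(-2) + 2^(-4) + 2^(-5) + 2^(-6) + 2^(-6) + 2^(-7)
= 0.25 + 0.0625 + 0.03125 + 0.015625 + 0.015625 + 0.0078125
= 0.3828
Since 0.3828 ≤ 1, prefix-free code exists


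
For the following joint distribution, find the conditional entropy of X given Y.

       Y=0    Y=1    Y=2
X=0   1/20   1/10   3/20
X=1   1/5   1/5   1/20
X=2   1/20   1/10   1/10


H(X|Y) = Σ_y p(y) H(X|Y=y)
  p(Y=0) = 3/10, H(X|Y=0) = 1.2516
  p(Y=1) = 2/5, H(X|Y=1) = 1.5000
  p(Y=2) = 3/10, H(X|Y=2) = 1.4591
H(X|Y) = 0.3000×1.2516 + 0.4000×1.5000 + 0.3000×1.4591 = 1.4132 bits


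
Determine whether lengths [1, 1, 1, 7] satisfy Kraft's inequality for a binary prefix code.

Kraft inequality: Σ 2^(-l_i) ≤ 1 for prefix-free code
Calculating: 2^(-1) + 2^(-1) + 2^(-1) + 2^(-7)
= 0.5 + 0.5 + 0.5 + 0.0078125
= 1.5078
Since 1.5078 > 1, prefix-free code does not exist


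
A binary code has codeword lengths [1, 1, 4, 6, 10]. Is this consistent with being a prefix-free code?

Kraft inequality: Σ 2^(-l_i) ≤ 1 for prefix-free code
Calculating: 2^(-1) + 2^(-1) + 2^(-4) + 2^(-6) + 2^(-10)
= 0.5 + 0.5 + 0.0625 + 0.015625 + 0.0009765625
= 1.0791
Since 1.0791 > 1, prefix-free code does not exist


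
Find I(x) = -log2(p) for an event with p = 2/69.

Information content I(x) = -log₂(p(x))
I = -log₂(2/69) = -log₂(0.0290)
I = 5.1085 bits


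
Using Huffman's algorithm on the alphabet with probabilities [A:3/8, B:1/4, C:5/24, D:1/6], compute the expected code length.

Huffman tree construction:
Combine smallest probabilities repeatedly
Resulting codes:
  A: 11 (length 2)
  B: 10 (length 2)
  C: 01 (length 2)
  D: 00 (length 2)
Average length = Σ p(s) × length(s) = 2.0000 bits


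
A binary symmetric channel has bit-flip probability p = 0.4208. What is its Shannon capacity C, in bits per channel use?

For BSC with error probability p:
C = 1 - H(p) where H(p) is binary entropy
H(0.4208) = -0.4208 × log₂(0.4208) - 0.5792 × log₂(0.5792)
H(p) = 0.9818
C = 1 - 0.9818 = 0.0182 bits/use


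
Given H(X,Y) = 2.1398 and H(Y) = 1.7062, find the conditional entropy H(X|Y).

Chain rule: H(X,Y) = H(X|Y) + H(Y)
H(X|Y) = H(X,Y) - H(Y) = 2.1398 - 1.7062 = 0.4336 bits


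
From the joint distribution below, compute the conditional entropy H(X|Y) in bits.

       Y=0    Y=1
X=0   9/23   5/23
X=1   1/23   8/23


H(X|Y) = Σ_y p(y) H(X|Y=y)
  p(Y=0) = 10/23, H(X|Y=0) = 0.4690
  p(Y=1) = 13/23, H(X|Y=1) = 0.9612
H(X|Y) = 0.4348×0.4690 + 0.5652×0.9612 = 0.7472 bits


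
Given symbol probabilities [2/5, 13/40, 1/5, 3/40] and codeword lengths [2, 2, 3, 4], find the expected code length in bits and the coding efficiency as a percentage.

Average length L = Σ p_i × l_i = 2.3500 bits
Entropy H = 1.8004 bits
Efficiency η = H/L × 100% = 76.61%


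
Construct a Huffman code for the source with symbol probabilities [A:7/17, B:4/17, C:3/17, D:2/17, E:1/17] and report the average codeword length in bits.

Huffman tree construction:
Combine smallest probabilities repeatedly
Resulting codes:
  A: 0 (length 1)
  B: 10 (length 2)
  C: 110 (length 3)
  D: 1111 (length 4)
  E: 1110 (length 4)
Average length = Σ p(s) × length(s) = 2.1176 bits


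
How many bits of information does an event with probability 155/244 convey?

Information content I(x) = -log₂(p(x))
I = -log₂(155/244) = -log₂(0.6352)
I = 0.6546 bits


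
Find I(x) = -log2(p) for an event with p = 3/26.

Information content I(x) = -log₂(p(x))
I = -log₂(3/26) = -log₂(0.1154)
I = 3.1155 bits


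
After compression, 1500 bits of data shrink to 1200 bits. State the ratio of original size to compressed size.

Compression ratio = Original / Compressed
= 1500 / 1200 = 1.25:1


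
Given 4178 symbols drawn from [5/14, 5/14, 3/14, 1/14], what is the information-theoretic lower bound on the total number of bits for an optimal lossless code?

Entropy H = 1.8092 bits/symbol
Minimum bits = H × n = 1.8092 × 4178
= 7558.84 bits


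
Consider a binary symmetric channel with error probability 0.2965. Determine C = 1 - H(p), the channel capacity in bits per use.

For BSC with error probability p:
C = 1 - H(p) where H(p) is binary entropy
H(0.2965) = -0.2965 × log₂(0.2965) - 0.7035 × log₂(0.7035)
H(p) = 0.8770
C = 1 - 0.8770 = 0.1230 bits/use


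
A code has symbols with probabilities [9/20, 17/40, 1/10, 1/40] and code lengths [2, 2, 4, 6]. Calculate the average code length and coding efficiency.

Average length L = Σ p_i × l_i = 2.3000 bits
Entropy H = 1.5083 bits
Efficiency η = H/L × 100% = 65.58%


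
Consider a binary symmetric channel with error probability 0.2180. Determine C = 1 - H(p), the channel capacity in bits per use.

For BSC with error probability p:
C = 1 - H(p) where H(p) is binary entropy
H(0.2180) = -0.2180 × log₂(0.2180) - 0.7820 × log₂(0.7820)
H(p) = 0.7565
C = 1 - 0.7565 = 0.2435 bits/use


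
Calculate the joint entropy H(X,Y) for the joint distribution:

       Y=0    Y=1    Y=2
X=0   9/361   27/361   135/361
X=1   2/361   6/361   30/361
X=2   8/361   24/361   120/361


H(X,Y) = -Σ p(x,y) log₂ p(x,y)
  p(0,0)=9/361: -0.0249 × log₂(0.0249) = 0.1328
  p(0,1)=27/361: -0.0748 × log₂(0.0748) = 0.2798
  p(0,2)=135/361: -0.3740 × log₂(0.3740) = 0.5307
  p(1,0)=2/361: -0.0055 × log₂(0.0055) = 0.0415
  p(1,1)=6/361: -0.0166 × log₂(0.0166) = 0.0982
  p(1,2)=30/361: -0.0831 × log₂(0.0831) = 0.2983
  p(2,0)=8/361: -0.0222 × log₂(0.0222) = 0.1218
  p(2,1)=24/361: -0.0665 × log₂(0.0665) = 0.2600
  p(2,2)=120/361: -0.3324 × log₂(0.3324) = 0.5282
H(X,Y) = 2.2912 bits


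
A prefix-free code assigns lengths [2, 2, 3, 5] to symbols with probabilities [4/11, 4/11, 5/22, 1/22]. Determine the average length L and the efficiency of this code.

Average length L = Σ p_i × l_i = 2.3636 bits
Entropy H = 1.7499 bits
Efficiency η = H/L × 100% = 74.03%


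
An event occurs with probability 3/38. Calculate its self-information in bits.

Information content I(x) = -log₂(p(x))
I = -log₂(3/38) = -log₂(0.0789)
I = 3.6630 bits


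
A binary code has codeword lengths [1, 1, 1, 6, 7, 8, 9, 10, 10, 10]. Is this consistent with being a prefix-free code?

Kraft inequality: Σ 2^(-l_i) ≤ 1 for prefix-free code
Calculating: 2^(-1) + 2^(-1) + 2^(-1) + 2^(-6) + 2^(-7) + 2^(-8) + 2^(-9) + 2^(-10) + 2^(-10) + 2^(-10)
= 0.5 + 0.5 + 0.5 + 0.015625 + 0.0078125 + 0.00390625 + 0.001953125 + 0.0009765625 + 0.0009765625 + 0.0009765625
= 1.5322
Since 1.5322 > 1, prefix-free code does not exist


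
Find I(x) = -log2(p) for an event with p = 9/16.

Information content I(x) = -log₂(p(x))
I = -log₂(9/16) = -log₂(0.5625)
I = 0.8301 bits


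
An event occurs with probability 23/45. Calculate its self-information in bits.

Information content I(x) = -log₂(p(x))
I = -log₂(23/45) = -log₂(0.5111)
I = 0.9683 bits


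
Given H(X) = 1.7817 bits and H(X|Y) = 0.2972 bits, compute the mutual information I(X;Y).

I(X;Y) = H(X) - H(X|Y)
I(X;Y) = 1.7817 - 0.2972 = 1.4845 bits


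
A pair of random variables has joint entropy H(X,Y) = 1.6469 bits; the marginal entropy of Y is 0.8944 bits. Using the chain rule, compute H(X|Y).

Chain rule: H(X,Y) = H(X|Y) + H(Y)
H(X|Y) = H(X,Y) - H(Y) = 1.6469 - 0.8944 = 0.7525 bits


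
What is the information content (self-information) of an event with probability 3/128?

Information content I(x) = -log₂(p(x))
I = -log₂(3/128) = -log₂(0.0234)
I = 5.4150 bits


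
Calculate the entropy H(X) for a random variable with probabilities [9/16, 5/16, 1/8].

H(X) = -Σ p(x) log₂ p(x)
  -9/16 × log₂(9/16) = 0.4669
  -5/16 × log₂(5/16) = 0.5244
  -1/8 × log₂(1/8) = 0.3750
H(X) = 1.3663 bits


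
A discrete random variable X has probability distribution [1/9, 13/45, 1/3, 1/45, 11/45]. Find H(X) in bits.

H(X) = -Σ p(x) log₂ p(x)
  -1/9 × log₂(1/9) = 0.3522
  -13/45 × log₂(13/45) = 0.5175
  -1/3 × log₂(1/3) = 0.5283
  -1/45 × log₂(1/45) = 0.1220
  -11/45 × log₂(11/45) = 0.4968
H(X) = 2.0169 bits


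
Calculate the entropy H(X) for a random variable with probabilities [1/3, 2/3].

H(X) = -Σ p(x) log₂ p(x)
  -1/3 × log₂(1/3) = 0.5283
  -2/3 × log₂(2/3) = 0.3900
H(X) = 0.9183 bits


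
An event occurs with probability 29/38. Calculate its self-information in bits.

Information content I(x) = -log₂(p(x))
I = -log₂(29/38) = -log₂(0.7632)
I = 0.3899 bits


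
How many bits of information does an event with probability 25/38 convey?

Information content I(x) = -log₂(p(x))
I = -log₂(25/38) = -log₂(0.6579)
I = 0.6041 bits


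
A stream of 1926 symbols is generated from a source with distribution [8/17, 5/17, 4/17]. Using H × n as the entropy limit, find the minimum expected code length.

Entropy H = 1.5222 bits/symbol
Minimum bits = H × n = 1.5222 × 1926
= 2931.74 bits


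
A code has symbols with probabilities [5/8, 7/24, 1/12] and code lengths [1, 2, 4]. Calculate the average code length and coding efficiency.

Average length L = Σ p_i × l_i = 1.5417 bits
Entropy H = 1.2410 bits
Efficiency η = H/L × 100% = 80.50%


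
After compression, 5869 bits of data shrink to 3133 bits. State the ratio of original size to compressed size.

Compression ratio = Original / Compressed
= 5869 / 3133 = 1.87:1


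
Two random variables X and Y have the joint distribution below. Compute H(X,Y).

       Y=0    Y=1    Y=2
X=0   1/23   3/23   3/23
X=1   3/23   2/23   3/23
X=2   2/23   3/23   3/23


H(X,Y) = -Σ p(x,y) log₂ p(x,y)
  p(0,0)=1/23: -0.0435 × log₂(0.0435) = 0.1967
  p(0,1)=3/23: -0.1304 × log₂(0.1304) = 0.3833
  p(0,2)=3/23: -0.1304 × log₂(0.1304) = 0.3833
  p(1,0)=3/23: -0.1304 × log₂(0.1304) = 0.3833
  p(1,1)=2/23: -0.0870 × log₂(0.0870) = 0.3064
  p(1,2)=3/23: -0.1304 × log₂(0.1304) = 0.3833
  p(2,0)=2/23: -0.0870 × log₂(0.0870) = 0.3064
  p(2,1)=3/23: -0.1304 × log₂(0.1304) = 0.3833
  p(2,2)=3/23: -0.1304 × log₂(0.1304) = 0.3833
H(X,Y) = 3.1092 bits


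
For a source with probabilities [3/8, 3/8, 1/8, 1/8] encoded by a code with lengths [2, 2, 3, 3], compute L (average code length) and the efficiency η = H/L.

Average length L = Σ p_i × l_i = 2.2500 bits
Entropy H = 1.8113 bits
Efficiency η = H/L × 100% = 80.50%


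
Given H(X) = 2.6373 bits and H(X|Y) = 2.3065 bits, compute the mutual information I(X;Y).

I(X;Y) = H(X) - H(X|Y)
I(X;Y) = 2.6373 - 2.3065 = 0.3308 bits


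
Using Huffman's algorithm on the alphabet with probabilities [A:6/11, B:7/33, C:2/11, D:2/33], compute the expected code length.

Huffman tree construction:
Combine smallest probabilities repeatedly
Resulting codes:
  A: 1 (length 1)
  B: 00 (length 2)
  C: 011 (length 3)
  D: 010 (length 3)
Average length = Σ p(s) × length(s) = 1.6970 bits


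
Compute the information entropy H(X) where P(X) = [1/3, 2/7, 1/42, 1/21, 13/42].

H(X) = -Σ p(x) log₂ p(x)
  -1/3 × log₂(1/3) = 0.5283
  -2/7 × log₂(2/7) = 0.5164
  -1/42 × log₂(1/42) = 0.1284
  -1/21 × log₂(1/21) = 0.2092
  -13/42 × log₂(13/42) = 0.5237
H(X) = 1.9059 bits


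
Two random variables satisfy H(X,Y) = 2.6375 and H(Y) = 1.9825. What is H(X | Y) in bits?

Chain rule: H(X,Y) = H(X|Y) + H(Y)
H(X|Y) = H(X,Y) - H(Y) = 2.6375 - 1.9825 = 0.655 bits


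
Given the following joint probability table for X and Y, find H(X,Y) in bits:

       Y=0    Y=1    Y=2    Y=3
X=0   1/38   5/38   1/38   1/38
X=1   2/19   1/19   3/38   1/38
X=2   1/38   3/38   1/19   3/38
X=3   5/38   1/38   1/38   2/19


H(X,Y) = -Σ p(x,y) log₂ p(x,y)
  p(0,0)=1/38: -0.0263 × log₂(0.0263) = 0.1381
  p(0,1)=5/38: -0.1316 × log₂(0.1316) = 0.3850
  p(0,2)=1/38: -0.0263 × log₂(0.0263) = 0.1381
  p(0,3)=1/38: -0.0263 × log₂(0.0263) = 0.1381
  p(1,0)=2/19: -0.1053 × log₂(0.1053) = 0.3419
  p(1,1)=1/19: -0.0526 × log₂(0.0526) = 0.2236
  p(1,2)=3/38: -0.0789 × log₂(0.0789) = 0.2892
  p(1,3)=1/38: -0.0263 × log₂(0.0263) = 0.1381
  p(2,0)=1/38: -0.0263 × log₂(0.0263) = 0.1381
  p(2,1)=3/38: -0.0789 × log₂(0.0789) = 0.2892
  p(2,2)=1/19: -0.0526 × log₂(0.0526) = 0.2236
  p(2,3)=3/38: -0.0789 × log₂(0.0789) = 0.2892
  p(3,0)=5/38: -0.1316 × log₂(0.1316) = 0.3850
  p(3,1)=1/38: -0.0263 × log₂(0.0263) = 0.1381
  p(3,2)=1/38: -0.0263 × log₂(0.0263) = 0.1381
  p(3,3)=2/19: -0.1053 × log₂(0.1053) = 0.3419
H(X,Y) = 3.7352 bits


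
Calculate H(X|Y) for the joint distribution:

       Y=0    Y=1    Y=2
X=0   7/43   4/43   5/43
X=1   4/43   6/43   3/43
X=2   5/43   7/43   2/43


H(X|Y) = Σ_y p(y) H(X|Y=y)
  p(Y=0) = 16/43, H(X|Y=0) = 1.5462
  p(Y=1) = 17/43, H(X|Y=1) = 1.5486
  p(Y=2) = 10/43, H(X|Y=2) = 1.4855
H(X|Y) = 0.3721×1.5462 + 0.3953×1.5486 + 0.2326×1.4855 = 1.5330 bits


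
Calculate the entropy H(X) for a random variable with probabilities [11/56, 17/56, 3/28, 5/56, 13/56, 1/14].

H(X) = -Σ p(x) log₂ p(x)
  -11/56 × log₂(11/56) = 0.4612
  -17/56 × log₂(17/56) = 0.5221
  -3/28 × log₂(3/28) = 0.3453
  -5/56 × log₂(5/56) = 0.3112
  -13/56 × log₂(13/56) = 0.4891
  -1/14 × log₂(1/14) = 0.2720
H(X) = 2.4008 bits


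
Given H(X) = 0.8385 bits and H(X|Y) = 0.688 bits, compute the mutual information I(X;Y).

I(X;Y) = H(X) - H(X|Y)
I(X;Y) = 0.8385 - 0.688 = 0.1505 bits


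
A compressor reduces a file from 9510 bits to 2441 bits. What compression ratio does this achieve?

Compression ratio = Original / Compressed
= 9510 / 2441 = 3.90:1


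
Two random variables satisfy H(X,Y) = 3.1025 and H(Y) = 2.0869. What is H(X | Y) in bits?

Chain rule: H(X,Y) = H(X|Y) + H(Y)
H(X|Y) = H(X,Y) - H(Y) = 3.1025 - 2.0869 = 1.0156 bits


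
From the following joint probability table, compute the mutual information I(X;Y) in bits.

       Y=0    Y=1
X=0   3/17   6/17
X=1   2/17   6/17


H(X) = 0.9975, H(Y) = 0.8740, H(X,Y) = 1.8654
I(X;Y) = H(X) + H(Y) - H(X,Y) = 0.0060 bits


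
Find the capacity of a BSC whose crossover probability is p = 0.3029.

For BSC with error probability p:
C = 1 - H(p) where H(p) is binary entropy
H(0.3029) = -0.3029 × log₂(0.3029) - 0.6971 × log₂(0.6971)
H(p) = 0.8848
C = 1 - 0.8848 = 0.1152 bits/use


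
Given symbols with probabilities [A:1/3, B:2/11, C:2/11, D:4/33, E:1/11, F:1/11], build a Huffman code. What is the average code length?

Huffman tree construction:
Combine smallest probabilities repeatedly
Resulting codes:
  A: 11 (length 2)
  B: 101 (length 3)
  C: 00 (length 2)
  D: 100 (length 3)
  E: 010 (length 3)
  F: 011 (length 3)
Average length = Σ p(s) × length(s) = 2.4848 bits


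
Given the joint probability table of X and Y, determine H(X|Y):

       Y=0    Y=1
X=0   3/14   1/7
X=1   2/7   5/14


H(X|Y) = Σ_y p(y) H(X|Y=y)
  p(Y=0) = 1/2, H(X|Y=0) = 0.9852
  p(Y=1) = 1/2, H(X|Y=1) = 0.8631
H(X|Y) = 0.5000×0.9852 + 0.5000×0.8631 = 0.9242 bits


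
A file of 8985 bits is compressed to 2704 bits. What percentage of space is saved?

Space savings = (1 - Compressed/Original) × 100%
= (1 - 2704/8985) × 100%
= 69.91%


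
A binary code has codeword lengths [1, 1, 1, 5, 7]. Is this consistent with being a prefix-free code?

Kraft inequality: Σ 2^(-l_i) ≤ 1 for prefix-free code
Calculating: 2^(-1) + 2^(-1) + 2^(-1) + 2^(-5) + 2^(-7)
= 0.5 + 0.5 + 0.5 + 0.03125 + 0.0078125
= 1.5391
Since 1.5391 > 1, prefix-free code does not exist


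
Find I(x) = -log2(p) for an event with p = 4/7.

Information content I(x) = -log₂(p(x))
I = -log₂(4/7) = -log₂(0.5714)
I = 0.8074 bits


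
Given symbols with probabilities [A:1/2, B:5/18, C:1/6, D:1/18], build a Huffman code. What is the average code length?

Huffman tree construction:
Combine smallest probabilities repeatedly
Resulting codes:
  A: 0 (length 1)
  B: 11 (length 2)
  C: 101 (length 3)
  D: 100 (length 3)
Average length = Σ p(s) × length(s) = 1.7222 bits


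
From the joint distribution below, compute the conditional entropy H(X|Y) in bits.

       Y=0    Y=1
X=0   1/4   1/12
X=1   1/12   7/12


H(X|Y) = Σ_y p(y) H(X|Y=y)
  p(Y=0) = 1/3, H(X|Y=0) = 0.8113
  p(Y=1) = 2/3, H(X|Y=1) = 0.5436
H(X|Y) = 0.3333×0.8113 + 0.6667×0.5436 = 0.6328 bits


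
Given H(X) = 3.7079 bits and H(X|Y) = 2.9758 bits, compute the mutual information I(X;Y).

I(X;Y) = H(X) - H(X|Y)
I(X;Y) = 3.7079 - 2.9758 = 0.7321 bits


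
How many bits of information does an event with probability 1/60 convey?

Information content I(x) = -log₂(p(x))
I = -log₂(1/60) = -log₂(0.0167)
I = 5.9069 bits


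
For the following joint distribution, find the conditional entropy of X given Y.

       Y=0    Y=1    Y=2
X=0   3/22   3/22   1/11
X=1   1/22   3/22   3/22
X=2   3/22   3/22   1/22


H(X|Y) = Σ_y p(y) H(X|Y=y)
  p(Y=0) = 7/22, H(X|Y=0) = 1.4488
  p(Y=1) = 9/22, H(X|Y=1) = 1.5850
  p(Y=2) = 3/11, H(X|Y=2) = 1.4591
H(X|Y) = 0.3182×1.4488 + 0.4091×1.5850 + 0.2727×1.4591 = 1.5073 bits


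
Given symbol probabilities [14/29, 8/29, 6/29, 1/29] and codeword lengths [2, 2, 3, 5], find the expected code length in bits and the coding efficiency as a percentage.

Average length L = Σ p_i × l_i = 2.3103 bits
Entropy H = 1.6575 bits
Efficiency η = H/L × 100% = 71.74%


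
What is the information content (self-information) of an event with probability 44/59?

Information content I(x) = -log₂(p(x))
I = -log₂(44/59) = -log₂(0.7458)
I = 0.4232 bits


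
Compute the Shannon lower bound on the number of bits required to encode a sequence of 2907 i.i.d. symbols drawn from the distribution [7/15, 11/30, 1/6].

Entropy H = 1.4747 bits/symbol
Minimum bits = H × n = 1.4747 × 2907
= 4286.89 bits


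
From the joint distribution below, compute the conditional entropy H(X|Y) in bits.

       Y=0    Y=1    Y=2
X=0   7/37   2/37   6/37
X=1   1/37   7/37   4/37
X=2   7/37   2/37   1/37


H(X|Y) = Σ_y p(y) H(X|Y=y)
  p(Y=0) = 15/37, H(X|Y=0) = 1.2867
  p(Y=1) = 11/37, H(X|Y=1) = 1.3093
  p(Y=2) = 11/37, H(X|Y=2) = 1.3222
H(X|Y) = 0.4054×1.2867 + 0.2973×1.3093 + 0.2973×1.3222 = 1.3040 bits


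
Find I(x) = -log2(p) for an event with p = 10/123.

Information content I(x) = -log₂(p(x))
I = -log₂(10/123) = -log₂(0.0813)
I = 3.6206 bits


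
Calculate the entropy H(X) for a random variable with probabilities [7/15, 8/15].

H(X) = -Σ p(x) log₂ p(x)
  -7/15 × log₂(7/15) = 0.5131
  -8/15 × log₂(8/15) = 0.4837
H(X) = 0.9968 bits


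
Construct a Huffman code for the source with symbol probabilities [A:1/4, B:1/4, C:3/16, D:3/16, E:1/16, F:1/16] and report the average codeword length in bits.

Huffman tree construction:
Combine smallest probabilities repeatedly
Resulting codes:
  A: 01 (length 2)
  B: 10 (length 2)
  C: 111 (length 3)
  D: 00 (length 2)
  E: 1100 (length 4)
  F: 1101 (length 4)
Average length = Σ p(s) × length(s) = 2.4375 bits


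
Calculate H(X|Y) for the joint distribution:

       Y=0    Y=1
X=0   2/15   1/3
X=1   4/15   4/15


H(X|Y) = Σ_y p(y) H(X|Y=y)
  p(Y=0) = 2/5, H(X|Y=0) = 0.9183
  p(Y=1) = 3/5, H(X|Y=1) = 0.9911
H(X|Y) = 0.4000×0.9183 + 0.6000×0.9911 = 0.9620 bits


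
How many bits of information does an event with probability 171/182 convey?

Information content I(x) = -log₂(p(x))
I = -log₂(171/182) = -log₂(0.9396)
I = 0.0899 bits


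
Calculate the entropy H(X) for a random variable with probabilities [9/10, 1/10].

H(X) = -Σ p(x) log₂ p(x)
  -9/10 × log₂(9/10) = 0.1368
  -1/10 × log₂(1/10) = 0.3322
H(X) = 0.4690 bits


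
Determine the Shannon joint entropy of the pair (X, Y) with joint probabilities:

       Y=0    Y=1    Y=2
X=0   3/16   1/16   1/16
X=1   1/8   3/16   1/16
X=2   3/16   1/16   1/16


H(X,Y) = -Σ p(x,y) log₂ p(x,y)
  p(0,0)=3/16: -0.1875 × log₂(0.1875) = 0.4528
  p(0,1)=1/16: -0.0625 × log₂(0.0625) = 0.2500
  p(0,2)=1/16: -0.0625 × log₂(0.0625) = 0.2500
  p(1,0)=1/8: -0.1250 × log₂(0.1250) = 0.3750
  p(1,1)=3/16: -0.1875 × log₂(0.1875) = 0.4528
  p(1,2)=1/16: -0.0625 × log₂(0.0625) = 0.2500
  p(2,0)=3/16: -0.1875 × log₂(0.1875) = 0.4528
  p(2,1)=1/16: -0.0625 × log₂(0.0625) = 0.2500
  p(2,2)=1/16: -0.0625 × log₂(0.0625) = 0.2500
H(X,Y) = 2.9835 bits


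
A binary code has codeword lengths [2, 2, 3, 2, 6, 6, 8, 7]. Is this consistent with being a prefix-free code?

Kraft inequality: Σ 2^(-l_i) ≤ 1 for prefix-free code
Calculating: 2^(-2) + 2^(-2) + 2^(-3) + 2^(-2) + 2^(-6) + 2^(-6) + 2^(-8) + 2^(-7)
= 0.25 + 0.25 + 0.125 + 0.25 + 0.015625 + 0.015625 + 0.00390625 + 0.0078125
= 0.9180
Since 0.9180 ≤ 1, prefix-free code exists


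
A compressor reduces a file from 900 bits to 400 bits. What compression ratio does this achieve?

Compression ratio = Original / Compressed
= 900 / 400 = 2.25:1


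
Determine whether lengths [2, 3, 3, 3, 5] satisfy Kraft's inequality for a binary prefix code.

Kraft inequality: Σ 2^(-l_i) ≤ 1 for prefix-free code
Calculating: 2^(-2) + 2^(-3) + 2^(-3) + 2^(-3) + 2^(-5)
= 0.25 + 0.125 + 0.125 + 0.125 + 0.03125
= 0.6562
Since 0.6562 ≤ 1, prefix-free code exists


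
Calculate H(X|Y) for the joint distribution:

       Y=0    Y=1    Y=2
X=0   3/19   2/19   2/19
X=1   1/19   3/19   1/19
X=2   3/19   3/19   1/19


H(X|Y) = Σ_y p(y) H(X|Y=y)
  p(Y=0) = 7/19, H(X|Y=0) = 1.4488
  p(Y=1) = 8/19, H(X|Y=1) = 1.5613
  p(Y=2) = 4/19, H(X|Y=2) = 1.5000
H(X|Y) = 0.3684×1.4488 + 0.4211×1.5613 + 0.2105×1.5000 = 1.5069 bits


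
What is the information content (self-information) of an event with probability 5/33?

Information content I(x) = -log₂(p(x))
I = -log₂(5/33) = -log₂(0.1515)
I = 2.7225 bits


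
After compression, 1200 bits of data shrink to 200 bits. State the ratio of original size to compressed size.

Compression ratio = Original / Compressed
= 1200 / 200 = 6.00:1


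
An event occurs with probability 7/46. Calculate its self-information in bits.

Information content I(x) = -log₂(p(x))
I = -log₂(7/46) = -log₂(0.1522)
I = 2.7162 bits


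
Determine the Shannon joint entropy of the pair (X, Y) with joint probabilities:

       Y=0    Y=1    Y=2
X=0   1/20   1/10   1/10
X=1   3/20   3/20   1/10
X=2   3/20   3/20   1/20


H(X,Y) = -Σ p(x,y) log₂ p(x,y)
  p(0,0)=1/20: -0.0500 × log₂(0.0500) = 0.2161
  p(0,1)=1/10: -0.1000 × log₂(0.1000) = 0.3322
  p(0,2)=1/10: -0.1000 × log₂(0.1000) = 0.3322
  p(1,0)=3/20: -0.1500 × log₂(0.1500) = 0.4105
  p(1,1)=3/20: -0.1500 × log₂(0.1500) = 0.4105
  p(1,2)=1/10: -0.1000 × log₂(0.1000) = 0.3322
  p(2,0)=3/20: -0.1500 × log₂(0.1500) = 0.4105
  p(2,1)=3/20: -0.1500 × log₂(0.1500) = 0.4105
  p(2,2)=1/20: -0.0500 × log₂(0.0500) = 0.2161
H(X,Y) = 3.0710 bits


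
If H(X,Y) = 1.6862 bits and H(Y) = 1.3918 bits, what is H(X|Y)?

Chain rule: H(X,Y) = H(X|Y) + H(Y)
H(X|Y) = H(X,Y) - H(Y) = 1.6862 - 1.3918 = 0.2944 bits


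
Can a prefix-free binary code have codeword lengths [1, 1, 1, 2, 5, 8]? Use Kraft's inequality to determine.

Kraft inequality: Σ 2^(-l_i) ≤ 1 for prefix-free code
Calculating: 2^(-1) + 2^(-1) + 2^(-1) + 2^(-2) + 2^(-5) + 2^(-8)
= 0.5 + 0.5 + 0.5 + 0.25 + 0.03125 + 0.00390625
= 1.7852
Since 1.7852 > 1, prefix-free code does not exist


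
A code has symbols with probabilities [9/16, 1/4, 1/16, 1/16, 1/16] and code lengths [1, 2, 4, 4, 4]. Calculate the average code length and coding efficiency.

Average length L = Σ p_i × l_i = 1.8125 bits
Entropy H = 1.7169 bits
Efficiency η = H/L × 100% = 94.73%


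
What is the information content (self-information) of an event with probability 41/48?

Information content I(x) = -log₂(p(x))
I = -log₂(41/48) = -log₂(0.8542)
I = 0.2274 bits


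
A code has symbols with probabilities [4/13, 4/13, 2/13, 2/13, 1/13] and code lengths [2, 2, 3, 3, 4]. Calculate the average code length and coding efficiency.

Average length L = Σ p_i × l_i = 2.4615 bits
Entropy H = 2.1620 bits
Efficiency η = H/L × 100% = 87.83%


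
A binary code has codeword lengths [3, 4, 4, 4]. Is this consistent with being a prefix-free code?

Kraft inequality: Σ 2^(-l_i) ≤ 1 for prefix-free code
Calculating: 2^(-3) + 2^(-4) + 2^(-4) + 2^(-4)
= 0.125 + 0.0625 + 0.0625 + 0.0625
= 0.3125
Since 0.3125 ≤ 1, prefix-free code exists


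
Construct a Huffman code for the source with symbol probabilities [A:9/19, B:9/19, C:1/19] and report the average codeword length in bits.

Huffman tree construction:
Combine smallest probabilities repeatedly
Resulting codes:
  A: 11 (length 2)
  B: 0 (length 1)
  C: 10 (length 2)
Average length = Σ p(s) × length(s) = 1.5263 bits


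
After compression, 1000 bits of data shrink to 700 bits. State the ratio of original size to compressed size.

Compression ratio = Original / Compressed
= 1000 / 700 = 1.43:1


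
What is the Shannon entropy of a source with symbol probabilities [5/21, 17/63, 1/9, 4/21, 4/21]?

H(X) = -Σ p(x) log₂ p(x)
  -5/21 × log₂(5/21) = 0.4929
  -17/63 × log₂(17/63) = 0.5100
  -1/9 × log₂(1/9) = 0.3522
  -4/21 × log₂(4/21) = 0.4557
  -4/21 × log₂(4/21) = 0.4557
H(X) = 2.2665 bits


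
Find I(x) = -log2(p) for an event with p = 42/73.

Information content I(x) = -log₂(p(x))
I = -log₂(42/73) = -log₂(0.5753)
I = 0.7975 bits


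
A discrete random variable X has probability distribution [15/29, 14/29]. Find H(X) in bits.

H(X) = -Σ p(x) log₂ p(x)
  -15/29 × log₂(15/29) = 0.4919
  -14/29 × log₂(14/29) = 0.5072
H(X) = 0.9991 bits


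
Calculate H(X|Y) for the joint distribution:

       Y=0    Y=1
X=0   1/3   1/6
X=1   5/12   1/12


H(X|Y) = Σ_y p(y) H(X|Y=y)
  p(Y=0) = 3/4, H(X|Y=0) = 0.9911
  p(Y=1) = 1/4, H(X|Y=1) = 0.9183
H(X|Y) = 0.7500×0.9911 + 0.2500×0.9183 = 0.9729 bits


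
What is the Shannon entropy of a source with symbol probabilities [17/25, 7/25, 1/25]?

H(X) = -Σ p(x) log₂ p(x)
  -17/25 × log₂(17/25) = 0.3783
  -7/25 × log₂(7/25) = 0.5142
  -1/25 × log₂(1/25) = 0.1858
H(X) = 1.0783 bits


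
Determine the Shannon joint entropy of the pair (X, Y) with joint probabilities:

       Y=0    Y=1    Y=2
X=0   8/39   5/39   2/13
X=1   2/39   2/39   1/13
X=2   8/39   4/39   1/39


H(X,Y) = -Σ p(x,y) log₂ p(x,y)
  p(0,0)=8/39: -0.2051 × log₂(0.2051) = 0.4688
  p(0,1)=5/39: -0.1282 × log₂(0.1282) = 0.3799
  p(0,2)=2/13: -0.1538 × log₂(0.1538) = 0.4155
  p(1,0)=2/39: -0.0513 × log₂(0.0513) = 0.2198
  p(1,1)=2/39: -0.0513 × log₂(0.0513) = 0.2198
  p(1,2)=1/13: -0.0769 × log₂(0.0769) = 0.2846
  p(2,0)=8/39: -0.2051 × log₂(0.2051) = 0.4688
  p(2,1)=4/39: -0.1026 × log₂(0.1026) = 0.3370
  p(2,2)=1/39: -0.0256 × log₂(0.0256) = 0.1355
H(X,Y) = 2.9297 bits


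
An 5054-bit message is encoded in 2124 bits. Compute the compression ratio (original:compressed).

Compression ratio = Original / Compressed
= 5054 / 2124 = 2.38:1


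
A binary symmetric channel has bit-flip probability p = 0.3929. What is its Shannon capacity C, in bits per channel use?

For BSC with error probability p:
C = 1 - H(p) where H(p) is binary entropy
H(0.3929) = -0.3929 × log₂(0.3929) - 0.6071 × log₂(0.6071)
H(p) = 0.9666
C = 1 - 0.9666 = 0.0334 bits/use


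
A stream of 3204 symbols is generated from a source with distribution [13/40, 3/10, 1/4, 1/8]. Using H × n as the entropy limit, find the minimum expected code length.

Entropy H = 1.9231 bits/symbol
Minimum bits = H × n = 1.9231 × 3204
= 6161.53 bits


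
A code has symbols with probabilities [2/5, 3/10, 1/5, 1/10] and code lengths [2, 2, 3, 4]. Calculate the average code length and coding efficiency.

Average length L = Σ p_i × l_i = 2.4000 bits
Entropy H = 1.8464 bits
Efficiency η = H/L × 100% = 76.93%


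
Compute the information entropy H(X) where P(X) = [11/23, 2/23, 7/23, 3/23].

H(X) = -Σ p(x) log₂ p(x)
  -11/23 × log₂(11/23) = 0.5089
  -2/23 × log₂(2/23) = 0.3064
  -7/23 × log₂(7/23) = 0.5223
  -3/23 × log₂(3/23) = 0.3833
H(X) = 1.7209 bits


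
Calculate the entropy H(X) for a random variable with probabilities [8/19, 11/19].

H(X) = -Σ p(x) log₂ p(x)
  -8/19 × log₂(8/19) = 0.5254
  -11/19 × log₂(11/19) = 0.4565
H(X) = 0.9819 bits


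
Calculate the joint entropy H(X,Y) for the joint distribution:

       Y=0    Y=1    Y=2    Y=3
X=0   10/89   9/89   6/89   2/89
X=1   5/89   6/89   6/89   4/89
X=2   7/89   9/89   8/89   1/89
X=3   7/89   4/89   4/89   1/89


H(X,Y) = -Σ p(x,y) log₂ p(x,y)
  p(0,0)=10/89: -0.1124 × log₂(0.1124) = 0.3544
  p(0,1)=9/89: -0.1011 × log₂(0.1011) = 0.3343
  p(0,2)=6/89: -0.0674 × log₂(0.0674) = 0.2623
  p(0,3)=2/89: -0.0225 × log₂(0.0225) = 0.1231
  p(1,0)=5/89: -0.0562 × log₂(0.0562) = 0.2334
  p(1,1)=6/89: -0.0674 × log₂(0.0674) = 0.2623
  p(1,2)=6/89: -0.0674 × log₂(0.0674) = 0.2623
  p(1,3)=4/89: -0.0449 × log₂(0.0449) = 0.2012
  p(2,0)=7/89: -0.0787 × log₂(0.0787) = 0.2885
  p(2,1)=9/89: -0.1011 × log₂(0.1011) = 0.3343
  p(2,2)=8/89: -0.0899 × log₂(0.0899) = 0.3124
  p(2,3)=1/89: -0.0112 × log₂(0.0112) = 0.0728
  p(3,0)=7/89: -0.0787 × log₂(0.0787) = 0.2885
  p(3,1)=4/89: -0.0449 × log₂(0.0449) = 0.2012
  p(3,2)=4/89: -0.0449 × log₂(0.0449) = 0.2012
  p(3,3)=1/89: -0.0112 × log₂(0.0112) = 0.0728
H(X,Y) = 3.8047 bits


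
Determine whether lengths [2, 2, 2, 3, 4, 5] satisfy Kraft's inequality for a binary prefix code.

Kraft inequality: Σ 2^(-l_i) ≤ 1 for prefix-free code
Calculating: 2^(-2) + 2^(-2) + 2^(-2) + 2^(-3) + 2^(-4) + 2^(-5)
= 0.25 + 0.25 + 0.25 + 0.125 + 0.0625 + 0.03125
= 0.9688
Since 0.9688 ≤ 1, prefix-free code exists


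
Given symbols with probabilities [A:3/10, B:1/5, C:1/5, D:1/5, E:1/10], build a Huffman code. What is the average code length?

Huffman tree construction:
Combine smallest probabilities repeatedly
Resulting codes:
  A: 10 (length 2)
  B: 111 (length 3)
  C: 00 (length 2)
  D: 01 (length 2)
  E: 110 (length 3)
Average length = Σ p(s) × length(s) = 2.3000 bits


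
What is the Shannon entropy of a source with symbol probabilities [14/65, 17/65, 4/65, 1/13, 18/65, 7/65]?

H(X) = -Σ p(x) log₂ p(x)
  -14/65 × log₂(14/65) = 0.4771
  -17/65 × log₂(17/65) = 0.5061
  -4/65 × log₂(4/65) = 0.2475
  -1/13 × log₂(1/13) = 0.2846
  -18/65 × log₂(18/65) = 0.5130
  -7/65 × log₂(7/65) = 0.3462
H(X) = 2.3745 bits


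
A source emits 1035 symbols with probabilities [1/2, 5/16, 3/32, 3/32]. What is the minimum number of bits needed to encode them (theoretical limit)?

Entropy H = 1.6647 bits/symbol
Minimum bits = H × n = 1.6647 × 1035
= 1722.98 bits


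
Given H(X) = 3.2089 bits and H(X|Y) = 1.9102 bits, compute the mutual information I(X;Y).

I(X;Y) = H(X) - H(X|Y)
I(X;Y) = 3.2089 - 1.9102 = 1.2987 bits


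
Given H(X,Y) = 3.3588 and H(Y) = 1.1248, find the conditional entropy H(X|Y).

Chain rule: H(X,Y) = H(X|Y) + H(Y)
H(X|Y) = H(X,Y) - H(Y) = 3.3588 - 1.1248 = 2.234 bits


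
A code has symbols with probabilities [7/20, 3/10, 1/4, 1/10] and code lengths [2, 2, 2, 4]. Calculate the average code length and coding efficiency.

Average length L = Σ p_i × l_i = 2.2000 bits
Entropy H = 1.8834 bits
Efficiency η = H/L × 100% = 85.61%


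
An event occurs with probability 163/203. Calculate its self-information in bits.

Information content I(x) = -log₂(p(x))
I = -log₂(163/203) = -log₂(0.8030)
I = 0.3166 bits


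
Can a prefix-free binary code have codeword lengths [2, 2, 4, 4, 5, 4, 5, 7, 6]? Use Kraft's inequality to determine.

Kraft inequality: Σ 2^(-l_i) ≤ 1 for prefix-free code
Calculating: 2^(-2) + 2^(-2) + 2^(-4) + 2^(-4) + 2^(-5) + 2^(-4) + 2^(-5) + 2^(-7) + 2^(-6)
= 0.25 + 0.25 + 0.0625 + 0.0625 + 0.03125 + 0.0625 + 0.03125 + 0.0078125 + 0.015625
= 0.7734
Since 0.7734 ≤ 1, prefix-free code exists


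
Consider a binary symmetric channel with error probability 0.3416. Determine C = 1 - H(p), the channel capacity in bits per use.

For BSC with error probability p:
C = 1 - H(p) where H(p) is binary entropy
H(0.3416) = -0.3416 × log₂(0.3416) - 0.6584 × log₂(0.6584)
H(p) = 0.9263
C = 1 - 0.9263 = 0.0737 bits/use


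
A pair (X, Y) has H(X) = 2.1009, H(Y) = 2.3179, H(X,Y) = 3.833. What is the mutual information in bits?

I(X;Y) = H(X) + H(Y) - H(X,Y)
I(X;Y) = 2.1009 + 2.3179 - 3.833 = 0.5858 bits
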